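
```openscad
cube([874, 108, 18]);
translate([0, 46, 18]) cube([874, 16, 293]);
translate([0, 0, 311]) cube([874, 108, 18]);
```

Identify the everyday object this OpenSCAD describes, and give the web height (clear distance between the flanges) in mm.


An I-beam. The web height is 293 mm.

Two wide flanges with a thin centred web — an I-beam. Overall 329 mm minus two 18 mm flanges gives a web of 329 − 2·18 = 293 mm.


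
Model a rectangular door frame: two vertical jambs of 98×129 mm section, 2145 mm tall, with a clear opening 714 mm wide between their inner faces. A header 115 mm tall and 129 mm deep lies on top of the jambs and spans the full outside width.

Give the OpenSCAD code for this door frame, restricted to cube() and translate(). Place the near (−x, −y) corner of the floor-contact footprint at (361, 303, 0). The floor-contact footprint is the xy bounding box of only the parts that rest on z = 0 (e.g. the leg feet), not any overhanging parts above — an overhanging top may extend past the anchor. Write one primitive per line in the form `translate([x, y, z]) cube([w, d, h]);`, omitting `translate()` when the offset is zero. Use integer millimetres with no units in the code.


translate([361, 303, 0]) cube([98, 129, 2145]);
translate([1173, 303, 0]) cube([98, 129, 2145]);
translate([361, 303, 2145]) cube([910, 129, 115]);


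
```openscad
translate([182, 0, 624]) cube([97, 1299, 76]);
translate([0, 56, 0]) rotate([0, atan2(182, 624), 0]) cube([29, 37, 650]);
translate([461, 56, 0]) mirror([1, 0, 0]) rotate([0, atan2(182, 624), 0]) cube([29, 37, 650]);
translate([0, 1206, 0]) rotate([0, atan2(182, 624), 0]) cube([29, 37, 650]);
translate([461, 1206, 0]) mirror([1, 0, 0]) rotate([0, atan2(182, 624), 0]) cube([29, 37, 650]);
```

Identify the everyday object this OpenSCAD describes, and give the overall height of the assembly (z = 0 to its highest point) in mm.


A sawhorse. The overall height is 700 mm.

A beam across two mirrored pairs of raked legs — a sawhorse. The beam's underside is at z = 624 (matching the legs' vertical rise in atan2(182, 624)) and the beam is 76 mm tall, so its top is at 624 + 76 = 700 mm. The raked legs top out at the beam's underside, so that is the highest point.


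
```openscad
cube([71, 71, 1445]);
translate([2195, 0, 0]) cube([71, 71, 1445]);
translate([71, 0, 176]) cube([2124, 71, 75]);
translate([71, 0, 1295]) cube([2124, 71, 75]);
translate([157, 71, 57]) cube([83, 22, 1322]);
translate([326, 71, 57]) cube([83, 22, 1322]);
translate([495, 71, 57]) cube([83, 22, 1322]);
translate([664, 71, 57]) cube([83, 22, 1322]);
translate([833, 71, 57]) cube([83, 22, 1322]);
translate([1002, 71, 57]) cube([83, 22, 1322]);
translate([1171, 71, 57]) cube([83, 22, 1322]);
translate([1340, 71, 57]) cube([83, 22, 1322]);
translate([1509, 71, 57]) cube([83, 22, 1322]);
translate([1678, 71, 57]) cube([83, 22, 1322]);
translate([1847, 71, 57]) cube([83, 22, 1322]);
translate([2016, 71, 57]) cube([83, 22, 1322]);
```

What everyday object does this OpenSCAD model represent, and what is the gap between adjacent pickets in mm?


A fence section. The picket gap is 86 mm.

Two posts, two rails, 12 pickets — a fence section. Span 2124 mm holds 12 pickets of 83 mm with 13 equal gaps: ⌊(2124 − 12·83) / 13⌋ = 86 mm.


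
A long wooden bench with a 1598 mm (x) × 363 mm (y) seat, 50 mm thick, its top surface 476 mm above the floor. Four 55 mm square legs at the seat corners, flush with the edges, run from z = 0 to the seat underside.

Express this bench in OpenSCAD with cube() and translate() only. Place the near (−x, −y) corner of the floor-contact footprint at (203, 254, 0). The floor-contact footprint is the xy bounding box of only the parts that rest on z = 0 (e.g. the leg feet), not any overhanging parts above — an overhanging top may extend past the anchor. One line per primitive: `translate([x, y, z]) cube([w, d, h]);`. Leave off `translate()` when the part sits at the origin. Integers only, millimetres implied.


// leg_h = 476 − 50 = 426
translate([203, 254, 426]) cube([1598, 363, 50]);
translate([203, 254, 0]) cube([55, 55, 426]);
translate([203, 562, 0]) cube([55, 55, 426]);
translate([1746, 254, 0]) cube([55, 55, 426]);
translate([1746, 562, 0]) cube([55, 55, 426]);


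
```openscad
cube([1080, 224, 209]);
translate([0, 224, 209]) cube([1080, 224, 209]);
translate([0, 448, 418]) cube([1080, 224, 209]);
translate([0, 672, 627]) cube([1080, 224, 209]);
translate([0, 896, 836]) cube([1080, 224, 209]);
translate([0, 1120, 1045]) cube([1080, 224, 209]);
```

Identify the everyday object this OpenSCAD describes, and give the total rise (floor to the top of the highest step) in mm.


A staircase. The total rise is 1254 mm.

6 identical blocks, each offset up and back from the previous — a staircase. Each step is 209 mm tall and there are 6 of them, so the total rise is 6 × 209 = 1254 mm.


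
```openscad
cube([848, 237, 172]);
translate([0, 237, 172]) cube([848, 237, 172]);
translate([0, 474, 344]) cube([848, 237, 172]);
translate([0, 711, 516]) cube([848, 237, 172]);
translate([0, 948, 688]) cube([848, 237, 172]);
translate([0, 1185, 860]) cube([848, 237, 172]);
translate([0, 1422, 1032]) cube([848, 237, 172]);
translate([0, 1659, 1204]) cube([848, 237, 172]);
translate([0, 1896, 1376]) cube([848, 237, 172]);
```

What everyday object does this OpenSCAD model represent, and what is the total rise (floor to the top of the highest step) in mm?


A staircase. The total rise is 1548 mm.

9 identical blocks, each offset up and back from the previous — a staircase. Each step is 172 mm tall and there are 9 of them, so the total rise is 9 × 172 = 1548 mm.


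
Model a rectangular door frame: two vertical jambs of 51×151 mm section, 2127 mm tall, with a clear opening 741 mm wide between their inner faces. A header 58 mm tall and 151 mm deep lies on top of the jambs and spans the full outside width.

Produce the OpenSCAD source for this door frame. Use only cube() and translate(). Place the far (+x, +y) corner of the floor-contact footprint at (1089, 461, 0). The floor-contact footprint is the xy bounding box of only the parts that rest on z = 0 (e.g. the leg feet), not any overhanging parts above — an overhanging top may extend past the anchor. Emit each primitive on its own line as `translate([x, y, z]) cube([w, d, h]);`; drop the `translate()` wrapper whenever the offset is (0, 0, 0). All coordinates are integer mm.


translate([246, 310, 0]) cube([51, 151, 2127]);
translate([1038, 310, 0]) cube([51, 151, 2127]);
translate([246, 310, 2127]) cube([843, 151, 58]);


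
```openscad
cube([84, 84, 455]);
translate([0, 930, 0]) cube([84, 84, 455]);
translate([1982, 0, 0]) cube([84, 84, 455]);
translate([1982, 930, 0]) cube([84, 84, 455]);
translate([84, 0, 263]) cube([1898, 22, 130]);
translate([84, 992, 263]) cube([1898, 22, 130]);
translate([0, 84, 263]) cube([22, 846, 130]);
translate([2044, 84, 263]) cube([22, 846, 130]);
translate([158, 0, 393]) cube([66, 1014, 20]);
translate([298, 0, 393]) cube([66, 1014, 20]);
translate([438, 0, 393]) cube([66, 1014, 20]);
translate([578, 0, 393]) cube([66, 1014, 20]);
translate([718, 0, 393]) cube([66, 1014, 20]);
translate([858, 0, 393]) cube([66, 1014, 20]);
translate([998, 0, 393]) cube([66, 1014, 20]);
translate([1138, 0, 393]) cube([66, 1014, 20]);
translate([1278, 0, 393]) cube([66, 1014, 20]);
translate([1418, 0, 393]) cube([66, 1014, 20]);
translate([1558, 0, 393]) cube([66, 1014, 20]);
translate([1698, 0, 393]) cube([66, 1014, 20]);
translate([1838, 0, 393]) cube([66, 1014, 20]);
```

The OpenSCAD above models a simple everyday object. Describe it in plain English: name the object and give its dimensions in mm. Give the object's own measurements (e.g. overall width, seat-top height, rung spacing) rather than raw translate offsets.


A bed frame 2066 mm long (x) by 1014 mm wide (y). Four 84×84 mm corner posts, 455 mm tall, at the corners of the footprint. Four rails of 22 mm thickness and 130 mm height run between adjacent posts with their undersides at z = 263 mm, their outer faces flush with the outside of the frame (the two x-running rails run between the posts' inner faces; the two y-running rails run between the posts' inner faces). 13 slats, each 66 mm wide (x) and 20 mm thick, lie across the top of the two x-running rails, running the full 1014 mm width of the frame in y; along x they sit between the end posts with a 74 mm gap after the −x posts and between neighbouring slats, leaving 78 mm before the +x posts.


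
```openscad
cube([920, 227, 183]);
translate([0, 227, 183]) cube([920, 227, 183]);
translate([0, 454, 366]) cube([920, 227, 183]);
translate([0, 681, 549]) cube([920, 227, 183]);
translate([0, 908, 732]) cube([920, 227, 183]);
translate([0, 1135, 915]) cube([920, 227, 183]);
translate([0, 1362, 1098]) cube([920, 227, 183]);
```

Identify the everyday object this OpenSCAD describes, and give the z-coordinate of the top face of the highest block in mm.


A staircase. The total rise is 1281 mm.

7 identical blocks, each offset up and back from the previous — a staircase. Each step is 183 mm tall and there are 7 of them, so the total rise is 7 × 183 = 1281 mm.


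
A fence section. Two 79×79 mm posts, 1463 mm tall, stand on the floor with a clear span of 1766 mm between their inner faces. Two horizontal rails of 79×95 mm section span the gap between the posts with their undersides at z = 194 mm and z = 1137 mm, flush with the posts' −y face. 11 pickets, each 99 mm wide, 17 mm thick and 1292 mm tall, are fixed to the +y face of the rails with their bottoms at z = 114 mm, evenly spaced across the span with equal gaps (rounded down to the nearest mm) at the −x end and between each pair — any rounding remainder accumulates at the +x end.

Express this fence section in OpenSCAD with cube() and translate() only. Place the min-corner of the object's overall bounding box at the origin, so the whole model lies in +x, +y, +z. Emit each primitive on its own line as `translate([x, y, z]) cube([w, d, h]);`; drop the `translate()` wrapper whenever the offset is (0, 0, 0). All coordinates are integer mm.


cube([79, 79, 1463]);
translate([1845, 0, 0]) cube([79, 79, 1463]);
translate([79, 0, 194]) cube([1766, 79, 95]);
translate([79, 0, 1137]) cube([1766, 79, 95]);
translate([135, 79, 114]) cube([99, 17, 1292]);
translate([290, 79, 114]) cube([99, 17, 1292]);
translate([445, 79, 114]) cube([99, 17, 1292]);
translate([600, 79, 114]) cube([99, 17, 1292]);
translate([755, 79, 114]) cube([99, 17, 1292]);
translate([910, 79, 114]) cube([99, 17, 1292]);
translate([1065, 79, 114]) cube([99, 17, 1292]);
translate([1220, 79, 114]) cube([99, 17, 1292]);
translate([1375, 79, 114]) cube([99, 17, 1292]);
translate([1530, 79, 114]) cube([99, 17, 1292]);
translate([1685, 79, 114]) cube([99, 17, 1292]);


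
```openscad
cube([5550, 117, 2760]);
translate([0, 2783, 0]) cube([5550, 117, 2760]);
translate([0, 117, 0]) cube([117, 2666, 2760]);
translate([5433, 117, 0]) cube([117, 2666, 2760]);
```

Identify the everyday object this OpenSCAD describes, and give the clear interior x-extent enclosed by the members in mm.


A house (or room) frame. The interior width is 5316 mm.

Four 2760 mm walls enclosing a rectangle with no floor or roof — a room or house frame. Outside width is 5550 mm and wall thickness is 117 mm, so the interior width is 5550 − 2 × 117 = 5316 mm.


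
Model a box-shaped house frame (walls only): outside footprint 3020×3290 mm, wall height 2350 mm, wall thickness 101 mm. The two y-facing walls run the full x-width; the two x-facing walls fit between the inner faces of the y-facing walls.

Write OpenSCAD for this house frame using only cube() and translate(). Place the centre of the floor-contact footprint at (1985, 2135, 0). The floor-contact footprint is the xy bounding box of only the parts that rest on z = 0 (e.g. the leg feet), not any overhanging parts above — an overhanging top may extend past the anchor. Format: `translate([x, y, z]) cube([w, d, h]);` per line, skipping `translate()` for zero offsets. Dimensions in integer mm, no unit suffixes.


translate([475, 490, 0]) cube([3020, 101, 2350]);
translate([475, 3679, 0]) cube([3020, 101, 2350]);
translate([475, 591, 0]) cube([101, 3088, 2350]);
translate([3394, 591, 0]) cube([101, 3088, 2350]);


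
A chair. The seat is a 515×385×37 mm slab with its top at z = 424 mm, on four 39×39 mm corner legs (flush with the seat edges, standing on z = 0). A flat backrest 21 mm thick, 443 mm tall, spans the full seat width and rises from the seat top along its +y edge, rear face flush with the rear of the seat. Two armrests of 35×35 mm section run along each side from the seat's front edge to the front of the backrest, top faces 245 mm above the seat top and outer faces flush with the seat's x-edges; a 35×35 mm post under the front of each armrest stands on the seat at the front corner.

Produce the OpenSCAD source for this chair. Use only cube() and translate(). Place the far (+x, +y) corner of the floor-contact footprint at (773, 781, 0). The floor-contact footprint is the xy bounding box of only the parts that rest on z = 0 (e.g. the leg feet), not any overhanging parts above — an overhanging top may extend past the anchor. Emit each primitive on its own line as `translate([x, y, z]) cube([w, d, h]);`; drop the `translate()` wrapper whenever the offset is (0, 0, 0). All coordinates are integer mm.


translate([258, 396, 387]) cube([515, 385, 37]);
translate([258, 396, 0]) cube([39, 39, 387]);
translate([734, 396, 0]) cube([39, 39, 387]);
translate([258, 742, 0]) cube([39, 39, 387]);
translate([734, 742, 0]) cube([39, 39, 387]);
translate([258, 760, 424]) cube([515, 21, 443]);
translate([258, 396, 634]) cube([35, 364, 35]);
translate([738, 396, 634]) cube([35, 364, 35]);
translate([258, 396, 424]) cube([35, 35, 210]);
translate([738, 396, 424]) cube([35, 35, 210]);


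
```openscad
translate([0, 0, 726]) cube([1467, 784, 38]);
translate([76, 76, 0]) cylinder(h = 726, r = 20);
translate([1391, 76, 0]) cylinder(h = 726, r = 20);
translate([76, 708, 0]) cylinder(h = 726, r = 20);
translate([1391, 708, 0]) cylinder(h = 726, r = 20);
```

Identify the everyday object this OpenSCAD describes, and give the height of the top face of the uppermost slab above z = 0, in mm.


A table. The table height is 764 mm.

A 1467×784×38 slab sits at z = 726 on four Ø40 mm round legs — a table. The top surface is at 726 + 38 = 764 mm.


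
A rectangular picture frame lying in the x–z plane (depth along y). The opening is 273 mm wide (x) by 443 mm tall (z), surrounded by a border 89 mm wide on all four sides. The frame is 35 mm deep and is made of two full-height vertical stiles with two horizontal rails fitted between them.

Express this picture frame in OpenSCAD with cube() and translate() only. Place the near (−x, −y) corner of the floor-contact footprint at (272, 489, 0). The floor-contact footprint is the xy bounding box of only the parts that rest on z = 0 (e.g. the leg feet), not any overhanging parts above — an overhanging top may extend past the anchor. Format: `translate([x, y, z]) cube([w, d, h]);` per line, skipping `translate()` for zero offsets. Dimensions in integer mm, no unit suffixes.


translate([272, 489, 0]) cube([89, 35, 621]);
translate([634, 489, 0]) cube([89, 35, 621]);
translate([361, 489, 0]) cube([273, 35, 89]);
translate([361, 489, 532]) cube([273, 35, 89]);


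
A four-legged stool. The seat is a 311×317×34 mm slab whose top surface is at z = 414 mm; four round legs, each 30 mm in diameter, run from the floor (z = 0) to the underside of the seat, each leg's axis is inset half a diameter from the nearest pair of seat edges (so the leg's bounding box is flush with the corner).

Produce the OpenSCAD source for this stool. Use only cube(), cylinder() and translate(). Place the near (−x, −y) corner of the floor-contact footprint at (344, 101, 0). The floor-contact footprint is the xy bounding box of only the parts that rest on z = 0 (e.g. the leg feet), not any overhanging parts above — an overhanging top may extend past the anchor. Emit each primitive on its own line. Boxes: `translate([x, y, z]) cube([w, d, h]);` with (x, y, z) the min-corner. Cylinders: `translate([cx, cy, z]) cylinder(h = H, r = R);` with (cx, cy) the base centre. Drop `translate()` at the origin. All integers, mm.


translate([344, 101, 380]) cube([311, 317, 34]);
translate([359, 116, 0]) cylinder(h = 380, r = 15);
translate([640, 116, 0]) cylinder(h = 380, r = 15);
translate([359, 403, 0]) cylinder(h = 380, r = 15);
translate([640, 403, 0]) cylinder(h = 380, r = 15);


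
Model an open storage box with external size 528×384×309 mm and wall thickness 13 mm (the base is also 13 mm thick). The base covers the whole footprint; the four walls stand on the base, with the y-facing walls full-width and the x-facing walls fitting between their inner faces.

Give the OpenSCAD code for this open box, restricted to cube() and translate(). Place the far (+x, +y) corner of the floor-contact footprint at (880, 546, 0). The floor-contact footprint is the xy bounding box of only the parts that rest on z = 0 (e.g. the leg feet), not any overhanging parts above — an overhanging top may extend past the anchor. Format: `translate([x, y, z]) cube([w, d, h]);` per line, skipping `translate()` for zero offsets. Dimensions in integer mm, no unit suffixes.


translate([352, 162, 0]) cube([528, 384, 13]);
translate([352, 162, 13]) cube([528, 13, 296]);
translate([352, 533, 13]) cube([528, 13, 296]);
translate([352, 175, 13]) cube([13, 358, 296]);
translate([867, 175, 13]) cube([13, 358, 296]);


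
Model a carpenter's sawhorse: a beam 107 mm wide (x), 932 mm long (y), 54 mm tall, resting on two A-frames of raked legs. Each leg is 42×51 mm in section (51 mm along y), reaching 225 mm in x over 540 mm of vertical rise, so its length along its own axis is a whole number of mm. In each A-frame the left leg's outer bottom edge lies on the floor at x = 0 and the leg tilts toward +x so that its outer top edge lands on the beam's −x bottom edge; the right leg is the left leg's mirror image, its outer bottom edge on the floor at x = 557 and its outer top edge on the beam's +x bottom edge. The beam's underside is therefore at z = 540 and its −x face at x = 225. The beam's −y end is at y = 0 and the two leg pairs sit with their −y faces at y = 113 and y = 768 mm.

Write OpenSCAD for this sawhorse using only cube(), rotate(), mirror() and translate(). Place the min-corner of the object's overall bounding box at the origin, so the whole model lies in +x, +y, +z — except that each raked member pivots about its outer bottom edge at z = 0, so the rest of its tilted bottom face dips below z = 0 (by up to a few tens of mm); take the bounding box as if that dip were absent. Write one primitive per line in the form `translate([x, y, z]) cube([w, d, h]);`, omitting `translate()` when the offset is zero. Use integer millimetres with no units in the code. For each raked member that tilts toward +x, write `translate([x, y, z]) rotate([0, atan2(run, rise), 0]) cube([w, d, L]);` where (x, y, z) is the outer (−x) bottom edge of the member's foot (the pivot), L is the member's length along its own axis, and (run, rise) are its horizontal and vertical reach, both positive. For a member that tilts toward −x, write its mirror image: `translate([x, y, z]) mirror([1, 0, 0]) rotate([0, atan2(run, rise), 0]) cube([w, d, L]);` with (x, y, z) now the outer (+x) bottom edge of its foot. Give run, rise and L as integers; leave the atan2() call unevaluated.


translate([225, 0, 540]) cube([107, 932, 54]);
translate([0, 113, 0]) rotate([0, atan2(225, 540), 0]) cube([42, 51, 585]);
translate([557, 113, 0]) mirror([1, 0, 0]) rotate([0, atan2(225, 540), 0]) cube([42, 51, 585]);
translate([0, 768, 0]) rotate([0, atan2(225, 540), 0]) cube([42, 51, 585]);
translate([557, 768, 0]) mirror([1, 0, 0]) rotate([0, atan2(225, 540), 0]) cube([42, 51, 585]);


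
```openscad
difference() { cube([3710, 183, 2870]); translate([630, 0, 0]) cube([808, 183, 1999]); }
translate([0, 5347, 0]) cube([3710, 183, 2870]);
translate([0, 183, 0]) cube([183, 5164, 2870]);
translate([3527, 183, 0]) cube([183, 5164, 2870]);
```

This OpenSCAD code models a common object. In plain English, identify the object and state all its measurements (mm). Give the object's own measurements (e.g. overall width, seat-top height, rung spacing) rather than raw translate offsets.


A single room: four walls, each 2870 mm tall and 183 mm thick, enclosing an outside footprint 3710×5530 mm (x × y), no floor or roof. The front and back walls (−y and +y sides) run the full x-width; the side walls fit between their inner faces. A door opening 808 mm wide and 1999 mm tall is cut through the front wall from the floor up, its −x edge 630 mm from the wall's −x end.


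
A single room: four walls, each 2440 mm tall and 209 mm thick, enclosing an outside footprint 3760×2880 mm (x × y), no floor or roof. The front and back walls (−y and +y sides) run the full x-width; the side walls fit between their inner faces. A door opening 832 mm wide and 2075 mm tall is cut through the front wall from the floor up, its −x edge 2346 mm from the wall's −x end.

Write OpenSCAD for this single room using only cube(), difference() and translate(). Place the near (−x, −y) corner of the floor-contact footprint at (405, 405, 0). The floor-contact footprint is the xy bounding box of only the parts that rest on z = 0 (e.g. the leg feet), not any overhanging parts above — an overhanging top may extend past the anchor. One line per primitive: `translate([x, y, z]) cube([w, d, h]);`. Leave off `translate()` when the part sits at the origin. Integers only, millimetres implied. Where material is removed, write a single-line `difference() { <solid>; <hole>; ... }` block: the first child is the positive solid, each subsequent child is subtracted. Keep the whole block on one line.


difference() { translate([405, 405, 0]) cube([3760, 209, 2440]); translate([2751, 405, 0]) cube([832, 209, 2075]); }
translate([405, 3076, 0]) cube([3760, 209, 2440]);
translate([405, 614, 0]) cube([209, 2462, 2440]);
translate([3956, 614, 0]) cube([209, 2462, 2440]);


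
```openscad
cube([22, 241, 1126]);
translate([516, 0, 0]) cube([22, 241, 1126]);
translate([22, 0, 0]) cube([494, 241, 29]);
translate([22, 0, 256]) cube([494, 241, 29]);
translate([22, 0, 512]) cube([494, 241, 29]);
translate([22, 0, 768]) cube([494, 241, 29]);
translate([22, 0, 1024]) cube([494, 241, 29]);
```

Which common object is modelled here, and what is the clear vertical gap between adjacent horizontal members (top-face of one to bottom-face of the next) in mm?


A bookshelf. The clear shelf gap is 227 mm.

Two tall side panels with 5 horizontal boards between them — a bookshelf. The first two shelf undersides are at z = 0 and z = 256; with shelf thickness 29, the clear gap is 256 − 0 − 29 = 227 mm.


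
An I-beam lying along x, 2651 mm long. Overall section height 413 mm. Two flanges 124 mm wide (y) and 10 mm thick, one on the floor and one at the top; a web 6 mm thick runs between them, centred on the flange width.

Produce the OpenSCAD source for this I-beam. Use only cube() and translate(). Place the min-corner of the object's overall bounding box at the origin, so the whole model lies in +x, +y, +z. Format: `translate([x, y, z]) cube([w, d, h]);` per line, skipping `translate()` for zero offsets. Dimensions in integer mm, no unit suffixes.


cube([2651, 124, 10]);
translate([0, 59, 10]) cube([2651, 6, 393]);
translate([0, 0, 403]) cube([2651, 124, 10]);


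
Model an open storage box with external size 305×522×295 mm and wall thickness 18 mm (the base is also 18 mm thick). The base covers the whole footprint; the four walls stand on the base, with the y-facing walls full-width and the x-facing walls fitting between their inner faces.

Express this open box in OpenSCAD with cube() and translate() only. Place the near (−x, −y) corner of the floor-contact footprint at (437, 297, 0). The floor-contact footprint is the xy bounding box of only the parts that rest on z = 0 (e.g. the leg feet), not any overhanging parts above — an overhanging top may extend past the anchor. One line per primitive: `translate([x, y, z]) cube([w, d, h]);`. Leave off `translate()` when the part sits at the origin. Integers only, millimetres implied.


translate([437, 297, 0]) cube([305, 522, 18]);
translate([437, 297, 18]) cube([305, 18, 277]);
translate([437, 801, 18]) cube([305, 18, 277]);
translate([437, 315, 18]) cube([18, 486, 277]);
translate([724, 315, 18]) cube([18, 486, 277]);


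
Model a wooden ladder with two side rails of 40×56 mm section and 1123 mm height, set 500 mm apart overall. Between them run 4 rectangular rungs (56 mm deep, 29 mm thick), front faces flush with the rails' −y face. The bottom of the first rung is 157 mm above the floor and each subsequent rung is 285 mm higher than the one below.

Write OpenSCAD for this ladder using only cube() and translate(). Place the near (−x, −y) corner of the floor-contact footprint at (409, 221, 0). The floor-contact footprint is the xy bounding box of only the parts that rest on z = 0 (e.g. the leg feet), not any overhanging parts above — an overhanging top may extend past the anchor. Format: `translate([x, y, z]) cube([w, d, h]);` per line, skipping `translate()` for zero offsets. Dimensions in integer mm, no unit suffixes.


translate([409, 221, 0]) cube([40, 56, 1123]);
translate([869, 221, 0]) cube([40, 56, 1123]);
translate([449, 221, 157]) cube([420, 56, 29]);
translate([449, 221, 442]) cube([420, 56, 29]);
translate([449, 221, 727]) cube([420, 56, 29]);
translate([449, 221, 1012]) cube([420, 56, 29]);


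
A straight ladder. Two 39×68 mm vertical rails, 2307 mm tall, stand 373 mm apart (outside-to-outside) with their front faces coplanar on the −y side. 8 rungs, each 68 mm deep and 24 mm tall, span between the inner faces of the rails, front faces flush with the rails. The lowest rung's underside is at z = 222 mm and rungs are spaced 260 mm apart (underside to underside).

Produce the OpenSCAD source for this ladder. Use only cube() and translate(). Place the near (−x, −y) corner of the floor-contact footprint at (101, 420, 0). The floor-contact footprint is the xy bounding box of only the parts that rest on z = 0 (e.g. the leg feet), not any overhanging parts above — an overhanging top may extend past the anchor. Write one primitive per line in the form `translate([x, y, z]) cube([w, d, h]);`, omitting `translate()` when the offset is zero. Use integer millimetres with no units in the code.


translate([101, 420, 0]) cube([39, 68, 2307]);
translate([435, 420, 0]) cube([39, 68, 2307]);
translate([140, 420, 222]) cube([295, 68, 24]);
translate([140, 420, 482]) cube([295, 68, 24]);
translate([140, 420, 742]) cube([295, 68, 24]);
translate([140, 420, 1002]) cube([295, 68, 24]);
translate([140, 420, 1262]) cube([295, 68, 24]);
translate([140, 420, 1522]) cube([295, 68, 24]);
translate([140, 420, 1782]) cube([295, 68, 24]);
translate([140, 420, 2042]) cube([295, 68, 24]);


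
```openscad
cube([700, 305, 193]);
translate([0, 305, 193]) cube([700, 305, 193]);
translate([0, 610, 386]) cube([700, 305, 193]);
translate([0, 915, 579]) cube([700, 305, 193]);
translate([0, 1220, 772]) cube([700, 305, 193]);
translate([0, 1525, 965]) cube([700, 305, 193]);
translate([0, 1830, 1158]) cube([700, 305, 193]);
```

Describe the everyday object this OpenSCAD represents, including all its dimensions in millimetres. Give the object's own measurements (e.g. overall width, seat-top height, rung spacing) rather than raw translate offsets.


A straight staircase of 7 solid steps. Each step is 700 mm wide (x), 305 mm deep (y, the going) and 193 mm tall (the rise). The first step rests on the floor; each subsequent step sits one going further in +y and one rise higher in +z, directly behind and above the previous step with no overlap.


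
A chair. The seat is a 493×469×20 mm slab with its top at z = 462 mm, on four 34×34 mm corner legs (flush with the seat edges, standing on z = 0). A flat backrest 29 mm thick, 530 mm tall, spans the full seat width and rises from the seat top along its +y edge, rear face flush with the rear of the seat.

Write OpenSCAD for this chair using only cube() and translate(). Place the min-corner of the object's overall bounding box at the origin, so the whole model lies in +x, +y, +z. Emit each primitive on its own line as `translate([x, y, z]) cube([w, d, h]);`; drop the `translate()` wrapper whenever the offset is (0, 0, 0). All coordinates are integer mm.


translate([0, 0, 442]) cube([493, 469, 20]);
cube([34, 34, 442]);
translate([459, 0, 0]) cube([34, 34, 442]);
translate([0, 435, 0]) cube([34, 34, 442]);
translate([459, 435, 0]) cube([34, 34, 442]);
translate([0, 440, 462]) cube([493, 29, 530]);


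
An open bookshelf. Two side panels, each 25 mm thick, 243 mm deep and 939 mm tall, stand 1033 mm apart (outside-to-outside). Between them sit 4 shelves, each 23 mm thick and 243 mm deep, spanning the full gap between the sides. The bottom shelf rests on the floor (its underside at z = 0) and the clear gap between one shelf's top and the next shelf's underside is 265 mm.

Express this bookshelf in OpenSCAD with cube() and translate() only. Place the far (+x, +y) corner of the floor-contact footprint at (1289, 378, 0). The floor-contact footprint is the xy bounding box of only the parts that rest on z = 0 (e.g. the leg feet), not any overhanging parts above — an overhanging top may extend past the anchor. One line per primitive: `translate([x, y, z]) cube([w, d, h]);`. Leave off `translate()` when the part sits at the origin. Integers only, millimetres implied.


translate([256, 135, 0]) cube([25, 243, 939]);
translate([1264, 135, 0]) cube([25, 243, 939]);
translate([281, 135, 0]) cube([983, 243, 23]);
translate([281, 135, 288]) cube([983, 243, 23]);
translate([281, 135, 576]) cube([983, 243, 23]);
translate([281, 135, 864]) cube([983, 243, 23]);


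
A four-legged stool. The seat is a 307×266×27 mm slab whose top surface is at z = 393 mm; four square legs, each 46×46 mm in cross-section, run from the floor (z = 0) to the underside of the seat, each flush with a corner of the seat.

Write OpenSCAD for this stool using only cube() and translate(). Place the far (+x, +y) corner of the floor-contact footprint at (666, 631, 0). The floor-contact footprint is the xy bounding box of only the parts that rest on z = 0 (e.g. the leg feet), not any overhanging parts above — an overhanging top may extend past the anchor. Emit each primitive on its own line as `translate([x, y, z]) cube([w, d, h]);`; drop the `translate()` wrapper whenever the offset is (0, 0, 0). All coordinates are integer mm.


// leg_h = 393 - 27 = 366
translate([359, 365, 366]) cube([307, 266, 27]);
translate([359, 365, 0]) cube([46, 46, 366]);
translate([620, 365, 0]) cube([46, 46, 366]);
translate([359, 585, 0]) cube([46, 46, 366]);
translate([620, 585, 0]) cube([46, 46, 366]);


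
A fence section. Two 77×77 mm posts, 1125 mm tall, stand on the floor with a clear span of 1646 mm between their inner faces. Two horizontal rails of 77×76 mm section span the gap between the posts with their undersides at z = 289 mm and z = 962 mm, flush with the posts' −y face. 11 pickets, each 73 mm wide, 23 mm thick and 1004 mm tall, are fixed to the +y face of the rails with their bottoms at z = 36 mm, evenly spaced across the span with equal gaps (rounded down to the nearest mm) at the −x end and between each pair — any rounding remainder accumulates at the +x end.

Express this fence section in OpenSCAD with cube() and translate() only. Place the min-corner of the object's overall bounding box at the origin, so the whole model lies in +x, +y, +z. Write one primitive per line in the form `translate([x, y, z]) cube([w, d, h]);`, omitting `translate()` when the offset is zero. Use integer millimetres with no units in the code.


cube([77, 77, 1125]);
translate([1723, 0, 0]) cube([77, 77, 1125]);
translate([77, 0, 289]) cube([1646, 77, 76]);
translate([77, 0, 962]) cube([1646, 77, 76]);
translate([147, 77, 36]) cube([73, 23, 1004]);
translate([290, 77, 36]) cube([73, 23, 1004]);
translate([433, 77, 36]) cube([73, 23, 1004]);
translate([576, 77, 36]) cube([73, 23, 1004]);
translate([719, 77, 36]) cube([73, 23, 1004]);
translate([862, 77, 36]) cube([73, 23, 1004]);
translate([1005, 77, 36]) cube([73, 23, 1004]);
translate([1148, 77, 36]) cube([73, 23, 1004]);
translate([1291, 77, 36]) cube([73, 23, 1004]);
translate([1434, 77, 36]) cube([73, 23, 1004]);
translate([1577, 77, 36]) cube([73, 23, 1004]);


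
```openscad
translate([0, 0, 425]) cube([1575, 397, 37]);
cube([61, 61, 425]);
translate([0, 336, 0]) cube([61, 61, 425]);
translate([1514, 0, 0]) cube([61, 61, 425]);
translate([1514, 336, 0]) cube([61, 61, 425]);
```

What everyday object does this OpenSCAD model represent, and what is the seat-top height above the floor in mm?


A bench. The seat-top height is 462 mm.

A long slab on four corner posts — a bench. The slab sits at z = 425 with thickness 37, so the top is 425 + 37 = 462 mm.


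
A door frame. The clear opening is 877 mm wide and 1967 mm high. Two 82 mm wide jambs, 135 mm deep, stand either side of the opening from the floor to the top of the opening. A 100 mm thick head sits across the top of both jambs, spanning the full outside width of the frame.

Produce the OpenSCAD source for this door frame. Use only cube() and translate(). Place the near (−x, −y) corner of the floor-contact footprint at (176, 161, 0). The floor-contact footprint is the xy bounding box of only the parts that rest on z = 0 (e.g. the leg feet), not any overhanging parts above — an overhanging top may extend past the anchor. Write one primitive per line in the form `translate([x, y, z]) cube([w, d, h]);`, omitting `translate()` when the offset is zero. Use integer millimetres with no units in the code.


translate([176, 161, 0]) cube([82, 135, 1967]);
translate([1135, 161, 0]) cube([82, 135, 1967]);
translate([176, 161, 1967]) cube([1041, 135, 100]);


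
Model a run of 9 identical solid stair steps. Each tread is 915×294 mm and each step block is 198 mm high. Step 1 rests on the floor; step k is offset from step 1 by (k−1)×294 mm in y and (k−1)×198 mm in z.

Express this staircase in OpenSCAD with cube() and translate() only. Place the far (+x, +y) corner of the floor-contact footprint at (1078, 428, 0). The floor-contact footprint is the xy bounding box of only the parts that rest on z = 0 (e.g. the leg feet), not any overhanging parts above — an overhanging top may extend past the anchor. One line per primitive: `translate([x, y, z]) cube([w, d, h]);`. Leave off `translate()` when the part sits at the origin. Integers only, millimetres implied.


translate([163, 134, 0]) cube([915, 294, 198]);
translate([163, 428, 198]) cube([915, 294, 198]);
translate([163, 722, 396]) cube([915, 294, 198]);
translate([163, 1016, 594]) cube([915, 294, 198]);
translate([163, 1310, 792]) cube([915, 294, 198]);
translate([163, 1604, 990]) cube([915, 294, 198]);
translate([163, 1898, 1188]) cube([915, 294, 198]);
translate([163, 2192, 1386]) cube([915, 294, 198]);
translate([163, 2486, 1584]) cube([915, 294, 198]);


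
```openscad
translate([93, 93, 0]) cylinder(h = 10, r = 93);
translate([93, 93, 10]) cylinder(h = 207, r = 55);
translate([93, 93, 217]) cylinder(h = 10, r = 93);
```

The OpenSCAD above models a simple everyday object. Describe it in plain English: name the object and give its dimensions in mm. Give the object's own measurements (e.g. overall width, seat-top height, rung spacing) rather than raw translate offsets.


A spool: two coaxial disc flanges of radius 93 mm and thickness 10 mm, joined by a core cylinder of radius 55 mm and height 207 mm. The lower flange rests on z = 0 and the three cylinders share a vertical axis.


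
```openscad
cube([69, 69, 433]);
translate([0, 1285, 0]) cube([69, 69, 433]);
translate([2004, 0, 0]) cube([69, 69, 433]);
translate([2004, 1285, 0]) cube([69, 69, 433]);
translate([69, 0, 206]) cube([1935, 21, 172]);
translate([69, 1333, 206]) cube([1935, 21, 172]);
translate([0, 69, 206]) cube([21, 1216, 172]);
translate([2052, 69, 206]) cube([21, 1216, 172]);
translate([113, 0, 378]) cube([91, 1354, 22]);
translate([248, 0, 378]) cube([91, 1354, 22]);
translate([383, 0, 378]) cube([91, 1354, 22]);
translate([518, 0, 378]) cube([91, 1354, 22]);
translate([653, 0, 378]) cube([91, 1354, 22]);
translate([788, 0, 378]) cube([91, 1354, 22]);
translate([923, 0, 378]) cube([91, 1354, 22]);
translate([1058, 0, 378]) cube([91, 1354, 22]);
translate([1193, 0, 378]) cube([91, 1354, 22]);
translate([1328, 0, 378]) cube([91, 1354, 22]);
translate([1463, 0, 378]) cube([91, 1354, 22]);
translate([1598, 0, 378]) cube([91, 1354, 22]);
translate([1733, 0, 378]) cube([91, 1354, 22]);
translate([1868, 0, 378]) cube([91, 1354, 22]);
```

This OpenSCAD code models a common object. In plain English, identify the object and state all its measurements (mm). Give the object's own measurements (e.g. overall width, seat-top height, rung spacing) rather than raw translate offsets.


A bed frame 2073 mm long (x) by 1354 mm wide (y). Four 69×69 mm corner posts, 433 mm tall, at the corners of the footprint. Four rails of 21 mm thickness and 172 mm height run between adjacent posts with their undersides at z = 206 mm, their outer faces flush with the outside of the frame (the two x-running rails run between the posts' inner faces; the two y-running rails run between the posts' inner faces). 14 slats, each 91 mm wide (x) and 22 mm thick, lie across the top of the two x-running rails, running the full 1354 mm width of the frame in y; along x they sit between the end posts with a 44 mm gap after the −x posts and between neighbouring slats, leaving 45 mm before the +x posts.


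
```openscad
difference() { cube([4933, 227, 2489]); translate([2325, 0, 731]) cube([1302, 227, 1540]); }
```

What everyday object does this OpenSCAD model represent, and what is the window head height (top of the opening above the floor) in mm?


A wall with a window opening. The window head height is 2271 mm.

A wall with a rectangular opening subtracted — a window. Sill at z = 731, opening 1540 mm tall, so the head is at 731 + 1540 = 2271 mm.


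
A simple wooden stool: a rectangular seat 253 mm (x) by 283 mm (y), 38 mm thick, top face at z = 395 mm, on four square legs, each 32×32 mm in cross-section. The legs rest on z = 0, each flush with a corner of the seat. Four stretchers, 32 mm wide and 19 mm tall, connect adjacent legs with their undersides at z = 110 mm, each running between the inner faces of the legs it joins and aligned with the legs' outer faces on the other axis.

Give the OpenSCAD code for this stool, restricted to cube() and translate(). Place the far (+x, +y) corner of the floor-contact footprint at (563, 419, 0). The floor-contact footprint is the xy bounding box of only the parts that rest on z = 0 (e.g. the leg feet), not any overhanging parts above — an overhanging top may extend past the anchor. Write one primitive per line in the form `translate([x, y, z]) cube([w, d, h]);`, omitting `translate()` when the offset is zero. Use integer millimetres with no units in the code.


// leg_h = 395 - 38 = 357
// stretcher span = 253 - 2*32 = 189
translate([310, 136, 357]) cube([253, 283, 38]);
translate([310, 136, 0]) cube([32, 32, 357]);
translate([531, 136, 0]) cube([32, 32, 357]);
translate([310, 387, 0]) cube([32, 32, 357]);
translate([531, 387, 0]) cube([32, 32, 357]);
translate([342, 136, 110]) cube([189, 32, 19]);
translate([342, 387, 110]) cube([189, 32, 19]);
translate([310, 168, 110]) cube([32, 219, 19]);
translate([531, 168, 110]) cube([32, 219, 19]);


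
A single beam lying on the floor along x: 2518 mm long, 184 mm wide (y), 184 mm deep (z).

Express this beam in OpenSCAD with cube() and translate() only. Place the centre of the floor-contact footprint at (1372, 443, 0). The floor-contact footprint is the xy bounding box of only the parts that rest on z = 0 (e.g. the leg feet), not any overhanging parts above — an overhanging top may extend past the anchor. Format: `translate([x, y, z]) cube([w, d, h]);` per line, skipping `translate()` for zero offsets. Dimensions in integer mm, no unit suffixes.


translate([113, 351, 0]) cube([2518, 184, 184]);
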